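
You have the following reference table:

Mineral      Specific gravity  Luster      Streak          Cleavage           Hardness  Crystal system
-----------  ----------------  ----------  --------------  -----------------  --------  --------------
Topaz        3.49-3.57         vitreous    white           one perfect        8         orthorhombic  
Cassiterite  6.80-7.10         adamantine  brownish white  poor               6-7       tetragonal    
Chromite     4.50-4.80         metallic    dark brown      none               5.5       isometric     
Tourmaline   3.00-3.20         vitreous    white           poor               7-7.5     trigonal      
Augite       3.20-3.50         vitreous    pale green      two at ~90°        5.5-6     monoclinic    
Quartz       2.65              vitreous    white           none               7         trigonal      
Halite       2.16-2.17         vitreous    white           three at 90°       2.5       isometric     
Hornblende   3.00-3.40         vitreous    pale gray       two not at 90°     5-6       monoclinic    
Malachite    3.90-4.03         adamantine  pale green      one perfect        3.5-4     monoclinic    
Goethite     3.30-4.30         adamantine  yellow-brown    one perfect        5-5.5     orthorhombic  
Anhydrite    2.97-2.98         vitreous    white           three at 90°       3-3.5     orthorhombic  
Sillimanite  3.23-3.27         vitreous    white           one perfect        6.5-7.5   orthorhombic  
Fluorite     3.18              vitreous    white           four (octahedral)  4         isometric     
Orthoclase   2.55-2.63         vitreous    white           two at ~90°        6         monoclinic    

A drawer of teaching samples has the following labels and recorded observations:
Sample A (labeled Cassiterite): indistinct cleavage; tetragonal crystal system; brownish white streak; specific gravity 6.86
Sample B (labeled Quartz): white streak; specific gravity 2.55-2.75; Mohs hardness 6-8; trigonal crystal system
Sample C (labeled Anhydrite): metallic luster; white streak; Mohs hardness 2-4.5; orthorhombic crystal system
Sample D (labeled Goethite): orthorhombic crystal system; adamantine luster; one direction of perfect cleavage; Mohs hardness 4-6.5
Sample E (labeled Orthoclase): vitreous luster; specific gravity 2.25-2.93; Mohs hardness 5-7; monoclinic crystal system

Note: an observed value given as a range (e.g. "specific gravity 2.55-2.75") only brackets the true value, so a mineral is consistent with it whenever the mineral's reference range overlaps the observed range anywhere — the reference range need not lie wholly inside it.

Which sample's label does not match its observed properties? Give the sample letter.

C

Sample A: every observation is compatible with the reference values for Cassiterite.
Sample B: every observation is compatible with the reference values for Quartz.
Sample C: metallic luster is outside the reference for Anhydrite (vitreous luster) — mislabeled.
Sample D: every observation is compatible with the reference values for Goethite.
Sample E: every observation is compatible with the reference values for Orthoclase.
The mislabeled specimen is C.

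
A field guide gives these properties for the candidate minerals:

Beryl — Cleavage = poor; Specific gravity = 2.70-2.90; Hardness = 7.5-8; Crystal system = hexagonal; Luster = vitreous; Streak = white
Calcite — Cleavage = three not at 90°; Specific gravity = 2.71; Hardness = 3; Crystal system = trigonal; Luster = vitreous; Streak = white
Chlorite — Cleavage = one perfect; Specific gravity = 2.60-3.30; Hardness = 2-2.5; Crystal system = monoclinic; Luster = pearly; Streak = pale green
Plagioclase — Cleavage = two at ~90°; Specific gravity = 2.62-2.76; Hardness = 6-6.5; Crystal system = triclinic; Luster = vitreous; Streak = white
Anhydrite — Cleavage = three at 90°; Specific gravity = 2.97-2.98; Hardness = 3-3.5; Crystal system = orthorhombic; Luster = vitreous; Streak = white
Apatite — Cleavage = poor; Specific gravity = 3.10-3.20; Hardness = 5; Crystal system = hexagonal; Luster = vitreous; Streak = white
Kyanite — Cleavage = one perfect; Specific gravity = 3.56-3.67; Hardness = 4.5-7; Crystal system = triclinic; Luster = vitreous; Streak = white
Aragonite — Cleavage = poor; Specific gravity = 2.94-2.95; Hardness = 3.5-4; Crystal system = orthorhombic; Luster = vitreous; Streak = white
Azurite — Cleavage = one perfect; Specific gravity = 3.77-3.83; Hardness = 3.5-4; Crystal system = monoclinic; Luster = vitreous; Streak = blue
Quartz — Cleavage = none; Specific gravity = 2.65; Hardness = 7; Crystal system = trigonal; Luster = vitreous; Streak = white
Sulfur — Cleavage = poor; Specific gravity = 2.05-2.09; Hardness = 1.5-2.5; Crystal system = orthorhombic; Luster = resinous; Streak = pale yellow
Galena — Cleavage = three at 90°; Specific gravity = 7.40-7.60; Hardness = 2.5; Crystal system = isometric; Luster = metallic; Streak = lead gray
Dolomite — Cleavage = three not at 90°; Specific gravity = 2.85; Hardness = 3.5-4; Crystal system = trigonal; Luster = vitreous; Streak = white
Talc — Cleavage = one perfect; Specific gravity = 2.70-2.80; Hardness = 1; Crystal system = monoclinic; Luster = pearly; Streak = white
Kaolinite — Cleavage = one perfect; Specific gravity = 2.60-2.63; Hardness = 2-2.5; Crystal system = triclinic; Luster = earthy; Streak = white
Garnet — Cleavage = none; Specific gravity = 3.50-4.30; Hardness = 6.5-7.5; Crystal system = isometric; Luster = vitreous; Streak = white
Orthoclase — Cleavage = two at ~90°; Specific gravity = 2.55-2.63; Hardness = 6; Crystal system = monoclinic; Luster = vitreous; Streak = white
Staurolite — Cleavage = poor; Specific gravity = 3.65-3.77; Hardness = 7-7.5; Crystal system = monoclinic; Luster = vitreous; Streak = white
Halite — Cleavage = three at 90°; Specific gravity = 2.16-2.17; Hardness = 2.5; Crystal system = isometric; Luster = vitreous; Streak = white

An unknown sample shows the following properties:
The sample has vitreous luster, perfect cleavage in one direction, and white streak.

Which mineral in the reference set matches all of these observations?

Kyanite

Vitreous luster is inconsistent with Chlorite, Sulfur, Galena, Talc, Kaolinite.
Perfect cleavage in one direction — leaves Kyanite, Azurite.
White streak rules out Azurite.
Kyanite is the sole remaining match.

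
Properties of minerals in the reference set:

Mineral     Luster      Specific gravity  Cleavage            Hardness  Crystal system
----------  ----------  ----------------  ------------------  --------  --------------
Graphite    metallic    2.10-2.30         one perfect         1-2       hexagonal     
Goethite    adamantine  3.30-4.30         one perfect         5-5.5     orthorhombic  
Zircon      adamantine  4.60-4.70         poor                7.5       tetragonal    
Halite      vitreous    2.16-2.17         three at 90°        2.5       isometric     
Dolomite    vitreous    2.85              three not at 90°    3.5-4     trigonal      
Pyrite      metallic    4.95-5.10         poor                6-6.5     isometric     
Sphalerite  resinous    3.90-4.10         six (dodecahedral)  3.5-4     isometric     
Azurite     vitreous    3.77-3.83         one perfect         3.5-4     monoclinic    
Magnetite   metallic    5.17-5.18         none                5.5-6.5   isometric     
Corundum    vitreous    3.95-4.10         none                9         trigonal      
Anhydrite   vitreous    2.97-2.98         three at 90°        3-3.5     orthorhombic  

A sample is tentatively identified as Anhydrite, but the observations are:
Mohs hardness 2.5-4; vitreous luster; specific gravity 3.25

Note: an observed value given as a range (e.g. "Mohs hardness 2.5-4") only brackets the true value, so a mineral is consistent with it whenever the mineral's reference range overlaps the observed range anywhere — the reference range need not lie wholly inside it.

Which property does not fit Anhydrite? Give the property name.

specific gravity

Mohs hardness 2.5-4: Anhydrite has hardness 3-3.5 — consistent.
Vitreous luster: Anhydrite has vitreous luster — consistent.
Specific gravity 3.25: Anhydrite has SG 2.97-2.98 — outside the reference range.
Only the specific gravity is inconsistent.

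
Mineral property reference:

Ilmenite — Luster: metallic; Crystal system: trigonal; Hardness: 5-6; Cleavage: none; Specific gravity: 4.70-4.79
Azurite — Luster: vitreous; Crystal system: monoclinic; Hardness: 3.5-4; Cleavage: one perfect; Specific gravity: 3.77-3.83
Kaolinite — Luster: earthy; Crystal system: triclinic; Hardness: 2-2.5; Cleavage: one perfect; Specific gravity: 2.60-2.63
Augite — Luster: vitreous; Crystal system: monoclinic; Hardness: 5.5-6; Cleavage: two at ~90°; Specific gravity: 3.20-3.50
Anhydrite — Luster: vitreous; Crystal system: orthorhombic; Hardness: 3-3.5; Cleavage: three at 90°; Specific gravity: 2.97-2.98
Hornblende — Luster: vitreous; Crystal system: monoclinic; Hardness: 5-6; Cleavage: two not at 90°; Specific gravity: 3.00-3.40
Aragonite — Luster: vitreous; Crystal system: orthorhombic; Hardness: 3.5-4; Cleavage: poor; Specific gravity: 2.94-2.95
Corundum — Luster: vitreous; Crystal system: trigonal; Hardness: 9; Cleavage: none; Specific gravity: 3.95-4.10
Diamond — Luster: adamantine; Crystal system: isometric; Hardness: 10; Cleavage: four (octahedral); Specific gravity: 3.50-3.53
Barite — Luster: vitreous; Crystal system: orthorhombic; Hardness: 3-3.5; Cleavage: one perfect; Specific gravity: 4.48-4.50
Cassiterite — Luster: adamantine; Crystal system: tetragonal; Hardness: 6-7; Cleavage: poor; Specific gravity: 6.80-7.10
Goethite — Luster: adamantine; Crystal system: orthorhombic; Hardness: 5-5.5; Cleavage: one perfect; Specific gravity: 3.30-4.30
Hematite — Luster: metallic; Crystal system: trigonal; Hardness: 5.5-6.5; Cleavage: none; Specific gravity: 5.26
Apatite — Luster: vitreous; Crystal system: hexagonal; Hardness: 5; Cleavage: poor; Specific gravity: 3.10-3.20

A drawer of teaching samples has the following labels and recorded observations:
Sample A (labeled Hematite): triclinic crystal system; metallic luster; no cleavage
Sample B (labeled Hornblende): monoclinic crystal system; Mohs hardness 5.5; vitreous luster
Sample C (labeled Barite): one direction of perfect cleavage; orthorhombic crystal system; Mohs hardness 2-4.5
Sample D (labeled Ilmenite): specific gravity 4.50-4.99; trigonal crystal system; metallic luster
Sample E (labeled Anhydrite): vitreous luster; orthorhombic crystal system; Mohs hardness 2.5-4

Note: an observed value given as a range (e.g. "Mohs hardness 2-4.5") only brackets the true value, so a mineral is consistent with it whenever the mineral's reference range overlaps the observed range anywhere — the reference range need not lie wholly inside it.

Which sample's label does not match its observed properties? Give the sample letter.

Sample A: Hematite has trigonal system, but the record shows triclinic crystal system — this label is wrong.
Sample B: nothing contradicts Hornblende.
Sample C: nothing contradicts Barite.
Sample D: nothing contradicts Ilmenite.
Sample E: nothing contradicts Anhydrite.
Sample A is the mislabeled one.

A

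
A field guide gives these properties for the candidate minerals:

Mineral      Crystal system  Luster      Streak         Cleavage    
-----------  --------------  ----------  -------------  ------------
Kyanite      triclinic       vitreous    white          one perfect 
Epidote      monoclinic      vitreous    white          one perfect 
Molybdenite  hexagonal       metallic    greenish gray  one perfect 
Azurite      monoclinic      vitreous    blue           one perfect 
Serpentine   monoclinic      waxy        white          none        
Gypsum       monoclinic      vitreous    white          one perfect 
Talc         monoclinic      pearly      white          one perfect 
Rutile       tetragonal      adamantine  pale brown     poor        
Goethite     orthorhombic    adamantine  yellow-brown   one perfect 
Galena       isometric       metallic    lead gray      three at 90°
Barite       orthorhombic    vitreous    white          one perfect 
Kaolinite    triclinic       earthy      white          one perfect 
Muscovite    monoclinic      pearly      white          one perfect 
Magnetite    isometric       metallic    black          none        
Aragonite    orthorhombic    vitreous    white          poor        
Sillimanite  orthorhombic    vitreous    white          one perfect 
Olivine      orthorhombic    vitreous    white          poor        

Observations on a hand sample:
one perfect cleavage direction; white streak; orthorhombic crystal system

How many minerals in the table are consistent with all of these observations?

2

One perfect cleavage direction excludes Serpentine, Rutile, Galena, Magnetite, Aragonite, Olivine.
White streak eliminates Molybdenite, Azurite, Goethite.
Orthorhombic crystal system — Barite, Sillimanite remain.
Remaining candidates: Barite, Sillimanite.
That is 2 minerals.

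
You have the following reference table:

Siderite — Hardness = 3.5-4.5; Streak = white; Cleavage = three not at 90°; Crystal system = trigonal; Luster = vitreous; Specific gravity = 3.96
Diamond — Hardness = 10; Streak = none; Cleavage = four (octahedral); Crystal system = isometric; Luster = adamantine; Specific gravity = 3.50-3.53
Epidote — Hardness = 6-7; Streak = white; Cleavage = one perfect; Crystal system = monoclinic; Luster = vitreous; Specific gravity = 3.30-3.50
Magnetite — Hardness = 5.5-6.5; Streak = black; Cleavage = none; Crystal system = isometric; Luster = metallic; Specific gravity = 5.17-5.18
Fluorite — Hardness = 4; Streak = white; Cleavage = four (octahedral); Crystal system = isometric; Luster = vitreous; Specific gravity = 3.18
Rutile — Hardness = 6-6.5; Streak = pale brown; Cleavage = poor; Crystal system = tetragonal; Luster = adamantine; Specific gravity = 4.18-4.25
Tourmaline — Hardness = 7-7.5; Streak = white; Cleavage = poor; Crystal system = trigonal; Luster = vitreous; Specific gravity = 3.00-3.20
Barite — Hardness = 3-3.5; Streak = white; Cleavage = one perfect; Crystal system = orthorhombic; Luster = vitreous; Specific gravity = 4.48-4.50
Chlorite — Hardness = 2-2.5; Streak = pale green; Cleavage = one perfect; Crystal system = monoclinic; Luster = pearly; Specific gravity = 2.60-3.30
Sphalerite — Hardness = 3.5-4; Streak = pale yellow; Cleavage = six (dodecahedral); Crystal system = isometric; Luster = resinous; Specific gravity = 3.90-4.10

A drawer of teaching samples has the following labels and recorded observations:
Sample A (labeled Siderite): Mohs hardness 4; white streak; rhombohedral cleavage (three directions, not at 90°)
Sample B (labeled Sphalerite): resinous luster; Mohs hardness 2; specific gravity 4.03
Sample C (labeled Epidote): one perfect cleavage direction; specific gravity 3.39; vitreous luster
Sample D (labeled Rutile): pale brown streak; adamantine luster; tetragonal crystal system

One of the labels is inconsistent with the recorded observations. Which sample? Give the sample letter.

B

Sample A: every observation is compatible with the reference values for Siderite.
Sample B: Sphalerite has hardness 3.5-4, but the record shows Mohs hardness 2 — this label is wrong.
Sample C: every observation is compatible with the reference values for Epidote.
Sample D: every observation is compatible with the reference values for Rutile.
Only sample B is inconsistent with its label.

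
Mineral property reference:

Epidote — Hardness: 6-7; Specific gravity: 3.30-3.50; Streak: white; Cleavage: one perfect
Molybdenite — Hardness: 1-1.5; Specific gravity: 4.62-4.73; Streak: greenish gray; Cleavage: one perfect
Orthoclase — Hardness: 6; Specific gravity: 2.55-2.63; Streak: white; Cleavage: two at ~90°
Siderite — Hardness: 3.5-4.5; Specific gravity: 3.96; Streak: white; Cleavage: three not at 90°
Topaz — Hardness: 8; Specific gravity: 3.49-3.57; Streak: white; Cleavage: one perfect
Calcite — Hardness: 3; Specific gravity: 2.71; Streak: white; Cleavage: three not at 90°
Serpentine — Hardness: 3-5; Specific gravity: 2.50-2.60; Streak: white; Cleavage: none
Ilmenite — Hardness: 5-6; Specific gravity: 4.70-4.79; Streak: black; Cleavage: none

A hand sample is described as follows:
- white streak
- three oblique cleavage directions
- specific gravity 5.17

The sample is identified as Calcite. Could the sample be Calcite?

Inconsistent

White streak — consistent with Calcite (white streak).
Three oblique cleavage directions — consistent with Calcite (cleavage three not at 90°).
Specific gravity 5.17 — Calcite has SG 2.71; which does not match.
Calcite is excluded by the specific gravity.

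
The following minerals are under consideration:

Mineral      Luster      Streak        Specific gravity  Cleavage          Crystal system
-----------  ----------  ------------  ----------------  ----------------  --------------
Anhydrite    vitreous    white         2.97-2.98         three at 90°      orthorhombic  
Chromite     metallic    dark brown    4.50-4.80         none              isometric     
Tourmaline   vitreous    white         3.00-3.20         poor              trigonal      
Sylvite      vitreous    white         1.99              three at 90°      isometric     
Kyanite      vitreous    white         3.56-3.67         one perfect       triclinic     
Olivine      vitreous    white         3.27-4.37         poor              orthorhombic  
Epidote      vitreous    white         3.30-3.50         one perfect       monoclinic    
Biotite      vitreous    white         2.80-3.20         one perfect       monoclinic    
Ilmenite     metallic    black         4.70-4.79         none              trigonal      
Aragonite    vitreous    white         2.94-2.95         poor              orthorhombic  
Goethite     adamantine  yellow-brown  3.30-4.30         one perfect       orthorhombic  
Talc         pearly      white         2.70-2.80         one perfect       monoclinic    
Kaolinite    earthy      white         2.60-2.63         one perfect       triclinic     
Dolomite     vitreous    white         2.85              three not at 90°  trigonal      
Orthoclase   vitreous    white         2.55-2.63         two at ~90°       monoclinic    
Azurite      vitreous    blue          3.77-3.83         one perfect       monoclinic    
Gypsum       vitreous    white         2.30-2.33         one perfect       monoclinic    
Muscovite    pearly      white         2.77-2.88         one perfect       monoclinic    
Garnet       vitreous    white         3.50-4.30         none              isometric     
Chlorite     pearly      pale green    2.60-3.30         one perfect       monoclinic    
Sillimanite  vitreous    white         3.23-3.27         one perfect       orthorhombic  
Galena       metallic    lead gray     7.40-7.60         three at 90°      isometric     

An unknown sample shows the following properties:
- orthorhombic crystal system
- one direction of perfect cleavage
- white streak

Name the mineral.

Sillimanite

Orthorhombic crystal system: narrows the field to Anhydrite, Olivine, Aragonite, Goethite, Sillimanite.
One direction of perfect cleavage: narrows the field to Goethite, Sillimanite.
White streak rules out Goethite.
Only Sillimanite satisfies all observations.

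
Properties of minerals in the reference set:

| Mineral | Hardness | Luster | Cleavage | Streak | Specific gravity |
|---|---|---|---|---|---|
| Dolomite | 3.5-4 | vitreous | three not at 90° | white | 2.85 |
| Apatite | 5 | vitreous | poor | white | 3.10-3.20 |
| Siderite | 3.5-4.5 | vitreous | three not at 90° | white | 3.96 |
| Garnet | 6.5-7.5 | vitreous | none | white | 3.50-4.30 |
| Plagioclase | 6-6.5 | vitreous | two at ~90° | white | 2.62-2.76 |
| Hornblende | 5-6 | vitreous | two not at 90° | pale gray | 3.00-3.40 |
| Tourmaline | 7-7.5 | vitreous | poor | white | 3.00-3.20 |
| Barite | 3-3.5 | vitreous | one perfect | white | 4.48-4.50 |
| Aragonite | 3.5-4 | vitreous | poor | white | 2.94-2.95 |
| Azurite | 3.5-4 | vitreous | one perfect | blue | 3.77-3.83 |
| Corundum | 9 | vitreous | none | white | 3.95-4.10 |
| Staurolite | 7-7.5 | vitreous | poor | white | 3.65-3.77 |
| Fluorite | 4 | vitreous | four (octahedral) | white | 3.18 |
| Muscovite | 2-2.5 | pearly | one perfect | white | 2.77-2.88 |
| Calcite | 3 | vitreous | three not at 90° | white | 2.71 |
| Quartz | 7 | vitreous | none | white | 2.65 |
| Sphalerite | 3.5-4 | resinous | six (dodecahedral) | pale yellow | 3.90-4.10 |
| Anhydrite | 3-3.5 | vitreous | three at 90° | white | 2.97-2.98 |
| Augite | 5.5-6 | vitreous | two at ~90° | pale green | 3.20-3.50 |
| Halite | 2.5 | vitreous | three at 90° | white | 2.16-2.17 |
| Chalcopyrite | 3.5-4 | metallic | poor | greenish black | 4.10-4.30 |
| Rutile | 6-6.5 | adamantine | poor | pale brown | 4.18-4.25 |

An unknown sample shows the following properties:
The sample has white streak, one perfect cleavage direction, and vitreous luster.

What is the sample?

Barite

White streak is inconsistent with Hornblende, Azurite, Sphalerite, Augite, Chalcopyrite, Rutile.
One perfect cleavage direction — leaves Barite, Muscovite.
Vitreous luster eliminates Muscovite.
Barite is the sole remaining match.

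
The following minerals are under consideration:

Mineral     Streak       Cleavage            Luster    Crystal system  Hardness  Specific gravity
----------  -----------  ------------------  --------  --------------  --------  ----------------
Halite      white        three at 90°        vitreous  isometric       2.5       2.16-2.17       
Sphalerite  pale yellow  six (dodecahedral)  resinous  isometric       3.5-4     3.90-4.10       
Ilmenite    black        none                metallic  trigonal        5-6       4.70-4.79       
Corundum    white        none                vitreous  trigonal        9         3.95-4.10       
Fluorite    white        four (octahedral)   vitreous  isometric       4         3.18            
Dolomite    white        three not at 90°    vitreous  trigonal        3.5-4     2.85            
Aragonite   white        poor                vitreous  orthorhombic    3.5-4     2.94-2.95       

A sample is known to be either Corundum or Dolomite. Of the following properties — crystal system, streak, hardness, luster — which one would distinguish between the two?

hardness

Crystal system: both trigonal — same for both.
Streak: both white — same for both.
Hardness: Corundum 9, Dolomite 3.5-4 — these differ.
Luster: both vitreous — same for both.
Of the listed properties, hardness is the one that separates them.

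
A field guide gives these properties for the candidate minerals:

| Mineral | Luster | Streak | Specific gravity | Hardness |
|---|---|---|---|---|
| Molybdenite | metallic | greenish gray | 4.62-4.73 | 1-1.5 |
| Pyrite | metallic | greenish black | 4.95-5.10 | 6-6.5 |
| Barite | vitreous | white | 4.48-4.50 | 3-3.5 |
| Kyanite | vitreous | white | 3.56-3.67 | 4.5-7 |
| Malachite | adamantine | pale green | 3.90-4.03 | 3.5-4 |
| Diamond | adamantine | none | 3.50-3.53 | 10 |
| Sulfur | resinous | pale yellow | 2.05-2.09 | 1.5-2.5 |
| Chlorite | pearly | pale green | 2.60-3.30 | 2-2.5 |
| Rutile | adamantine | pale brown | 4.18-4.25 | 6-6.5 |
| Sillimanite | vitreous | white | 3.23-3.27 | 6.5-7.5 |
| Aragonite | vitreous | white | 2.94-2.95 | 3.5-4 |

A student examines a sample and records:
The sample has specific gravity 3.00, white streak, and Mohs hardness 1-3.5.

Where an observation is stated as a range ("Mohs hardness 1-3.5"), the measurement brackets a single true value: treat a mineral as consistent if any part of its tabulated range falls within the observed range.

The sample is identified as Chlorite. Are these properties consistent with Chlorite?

Specific gravity 3.00 — fits Chlorite (SG 2.60-3.30).
White streak — Chlorite has pale green streak; which does not match.
Mohs hardness 1-3.5 — fits Chlorite (hardness 2-2.5).
The streak observation rules out Chlorite.

Inconsistent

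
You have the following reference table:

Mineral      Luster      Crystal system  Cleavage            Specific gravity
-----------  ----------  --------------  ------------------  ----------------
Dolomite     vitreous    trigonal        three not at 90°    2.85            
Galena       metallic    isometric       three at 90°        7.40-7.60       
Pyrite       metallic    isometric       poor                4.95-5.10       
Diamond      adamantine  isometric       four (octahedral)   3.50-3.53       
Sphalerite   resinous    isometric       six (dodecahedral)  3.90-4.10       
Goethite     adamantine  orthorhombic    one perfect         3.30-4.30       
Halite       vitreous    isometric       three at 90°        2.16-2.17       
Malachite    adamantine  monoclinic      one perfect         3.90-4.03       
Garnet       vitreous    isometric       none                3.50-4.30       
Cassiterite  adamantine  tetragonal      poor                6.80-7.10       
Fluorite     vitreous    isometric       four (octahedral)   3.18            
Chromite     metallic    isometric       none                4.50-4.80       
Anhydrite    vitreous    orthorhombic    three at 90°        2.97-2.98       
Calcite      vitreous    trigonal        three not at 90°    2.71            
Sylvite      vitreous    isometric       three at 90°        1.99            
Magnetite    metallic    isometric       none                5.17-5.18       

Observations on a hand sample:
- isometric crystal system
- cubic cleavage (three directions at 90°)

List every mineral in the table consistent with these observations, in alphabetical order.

Galena, Halite, Sylvite

Isometric crystal system rules out Dolomite, Goethite, Malachite, Cassiterite, Anhydrite, Calcite.
Cubic cleavage (three directions at 90°): Galena, Halite, Sylvite remain.
Consistent with every observation: Galena, Halite, Sylvite.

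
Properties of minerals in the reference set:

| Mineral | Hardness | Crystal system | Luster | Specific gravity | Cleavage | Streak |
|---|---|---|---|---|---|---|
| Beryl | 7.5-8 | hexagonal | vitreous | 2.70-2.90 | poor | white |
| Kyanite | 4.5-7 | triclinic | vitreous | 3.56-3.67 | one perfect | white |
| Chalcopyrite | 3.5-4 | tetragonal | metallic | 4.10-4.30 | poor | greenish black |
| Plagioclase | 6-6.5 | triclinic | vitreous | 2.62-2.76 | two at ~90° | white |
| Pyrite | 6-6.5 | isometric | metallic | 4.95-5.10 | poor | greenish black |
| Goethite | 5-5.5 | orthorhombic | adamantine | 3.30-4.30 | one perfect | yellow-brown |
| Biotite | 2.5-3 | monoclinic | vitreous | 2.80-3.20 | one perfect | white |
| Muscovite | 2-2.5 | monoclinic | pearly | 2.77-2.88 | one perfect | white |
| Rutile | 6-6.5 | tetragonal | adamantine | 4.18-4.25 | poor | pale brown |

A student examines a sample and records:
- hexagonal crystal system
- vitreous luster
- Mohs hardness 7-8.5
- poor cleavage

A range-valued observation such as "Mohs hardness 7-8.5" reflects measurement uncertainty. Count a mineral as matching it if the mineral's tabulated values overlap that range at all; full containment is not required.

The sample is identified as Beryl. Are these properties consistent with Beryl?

Consistent

Hexagonal crystal system — agrees with Beryl (hexagonal system).
Vitreous luster — agrees with Beryl (vitreous luster).
Mohs hardness 7-8.5 — agrees with Beryl (hardness 7.5-8).
Poor cleavage — agrees with Beryl (cleavage poor).
Nothing contradicts Beryl.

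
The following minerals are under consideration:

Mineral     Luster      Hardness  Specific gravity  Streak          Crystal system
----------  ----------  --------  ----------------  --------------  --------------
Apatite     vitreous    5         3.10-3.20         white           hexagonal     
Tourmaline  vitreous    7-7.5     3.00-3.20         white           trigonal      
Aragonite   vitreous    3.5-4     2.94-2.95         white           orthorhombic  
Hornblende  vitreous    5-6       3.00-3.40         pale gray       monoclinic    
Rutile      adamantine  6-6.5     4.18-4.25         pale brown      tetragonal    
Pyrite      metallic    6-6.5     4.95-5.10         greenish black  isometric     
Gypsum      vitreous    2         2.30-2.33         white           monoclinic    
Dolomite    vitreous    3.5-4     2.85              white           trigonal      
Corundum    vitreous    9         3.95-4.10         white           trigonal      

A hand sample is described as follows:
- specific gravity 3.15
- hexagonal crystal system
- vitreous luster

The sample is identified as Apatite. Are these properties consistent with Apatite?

Specific gravity 3.15 — agrees with Apatite (SG 3.10-3.20).
Hexagonal crystal system — agrees with Apatite (hexagonal system).
Vitreous luster — agrees with Apatite (vitreous luster).
Nothing contradicts Apatite.

Yes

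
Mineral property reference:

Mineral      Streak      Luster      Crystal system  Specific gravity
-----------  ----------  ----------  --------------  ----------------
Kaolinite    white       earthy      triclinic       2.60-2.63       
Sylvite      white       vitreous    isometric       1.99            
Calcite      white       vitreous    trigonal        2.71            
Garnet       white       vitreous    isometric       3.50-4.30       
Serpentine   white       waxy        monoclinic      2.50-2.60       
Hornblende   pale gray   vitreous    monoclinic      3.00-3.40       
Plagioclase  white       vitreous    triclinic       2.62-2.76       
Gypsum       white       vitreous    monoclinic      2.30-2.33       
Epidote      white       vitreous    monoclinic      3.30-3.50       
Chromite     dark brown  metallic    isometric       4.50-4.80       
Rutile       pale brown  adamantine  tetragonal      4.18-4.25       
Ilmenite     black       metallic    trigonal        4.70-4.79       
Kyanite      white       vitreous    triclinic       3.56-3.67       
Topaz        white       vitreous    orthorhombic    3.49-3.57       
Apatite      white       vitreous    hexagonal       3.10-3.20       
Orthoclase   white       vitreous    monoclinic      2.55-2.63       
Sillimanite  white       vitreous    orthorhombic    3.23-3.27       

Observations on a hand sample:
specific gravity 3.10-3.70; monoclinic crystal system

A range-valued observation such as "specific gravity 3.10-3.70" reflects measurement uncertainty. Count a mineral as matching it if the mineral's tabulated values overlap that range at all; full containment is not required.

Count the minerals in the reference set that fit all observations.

Specific gravity 3.10-3.70 — leaves Garnet, Hornblende, Epidote, Kyanite, Topaz, Apatite, Sillimanite.
Monoclinic crystal system — only Hornblende, Epidote remain.
The minerals that satisfy all observations are Epidote, Hornblende.
That is 2 minerals.

2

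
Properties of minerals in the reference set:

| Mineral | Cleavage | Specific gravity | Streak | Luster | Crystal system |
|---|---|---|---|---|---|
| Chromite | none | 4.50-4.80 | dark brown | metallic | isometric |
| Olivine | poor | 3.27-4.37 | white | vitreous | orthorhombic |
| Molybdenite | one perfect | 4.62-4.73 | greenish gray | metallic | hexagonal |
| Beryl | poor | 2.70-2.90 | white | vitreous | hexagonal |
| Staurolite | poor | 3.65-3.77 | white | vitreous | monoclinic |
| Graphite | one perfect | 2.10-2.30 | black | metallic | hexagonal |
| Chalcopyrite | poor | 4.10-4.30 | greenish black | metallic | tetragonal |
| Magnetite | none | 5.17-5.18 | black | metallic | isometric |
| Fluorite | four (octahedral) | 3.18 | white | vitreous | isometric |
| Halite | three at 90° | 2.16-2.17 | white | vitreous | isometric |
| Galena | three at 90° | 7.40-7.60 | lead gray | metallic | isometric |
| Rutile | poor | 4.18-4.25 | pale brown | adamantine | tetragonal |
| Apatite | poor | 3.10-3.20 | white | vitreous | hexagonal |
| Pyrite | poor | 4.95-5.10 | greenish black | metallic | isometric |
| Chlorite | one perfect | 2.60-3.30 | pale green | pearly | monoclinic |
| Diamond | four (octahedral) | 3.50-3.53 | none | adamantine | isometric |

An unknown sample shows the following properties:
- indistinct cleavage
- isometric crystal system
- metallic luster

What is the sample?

Pyrite

Indistinct cleavage — only Olivine, Beryl, Staurolite, Chalcopyrite, Rutile, Apatite, Pyrite remain.
Isometric crystal system — narrows the field to Pyrite.
Metallic luster — every remaining candidate is consistent.
The only mineral consistent with every observation is Pyrite.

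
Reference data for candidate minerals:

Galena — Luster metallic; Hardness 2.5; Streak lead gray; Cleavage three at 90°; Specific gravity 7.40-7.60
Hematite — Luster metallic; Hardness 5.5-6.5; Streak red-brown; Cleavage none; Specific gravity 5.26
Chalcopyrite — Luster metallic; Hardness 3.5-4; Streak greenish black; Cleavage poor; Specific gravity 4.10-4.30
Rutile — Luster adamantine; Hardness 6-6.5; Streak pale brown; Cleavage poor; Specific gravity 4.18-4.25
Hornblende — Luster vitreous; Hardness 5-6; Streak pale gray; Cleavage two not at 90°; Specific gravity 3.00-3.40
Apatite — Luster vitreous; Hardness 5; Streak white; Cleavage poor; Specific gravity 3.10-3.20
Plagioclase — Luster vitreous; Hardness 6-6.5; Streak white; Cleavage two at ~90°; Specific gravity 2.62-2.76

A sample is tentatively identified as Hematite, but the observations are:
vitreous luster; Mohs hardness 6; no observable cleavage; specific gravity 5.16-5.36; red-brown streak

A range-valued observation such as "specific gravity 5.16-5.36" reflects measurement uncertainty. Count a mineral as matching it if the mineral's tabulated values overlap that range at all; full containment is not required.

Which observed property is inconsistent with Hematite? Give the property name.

Vitreous luster: Hematite has metallic luster — outside the reference range.
Mohs hardness 6: Hematite has hardness 5.5-6.5 — matches.
No observable cleavage: Hematite has cleavage none — matches.
Specific gravity 5.16-5.36: Hematite has SG 5.26 — matches.
Red-brown streak: Hematite has red-brown streak — matches.
Only the luster is inconsistent.

luster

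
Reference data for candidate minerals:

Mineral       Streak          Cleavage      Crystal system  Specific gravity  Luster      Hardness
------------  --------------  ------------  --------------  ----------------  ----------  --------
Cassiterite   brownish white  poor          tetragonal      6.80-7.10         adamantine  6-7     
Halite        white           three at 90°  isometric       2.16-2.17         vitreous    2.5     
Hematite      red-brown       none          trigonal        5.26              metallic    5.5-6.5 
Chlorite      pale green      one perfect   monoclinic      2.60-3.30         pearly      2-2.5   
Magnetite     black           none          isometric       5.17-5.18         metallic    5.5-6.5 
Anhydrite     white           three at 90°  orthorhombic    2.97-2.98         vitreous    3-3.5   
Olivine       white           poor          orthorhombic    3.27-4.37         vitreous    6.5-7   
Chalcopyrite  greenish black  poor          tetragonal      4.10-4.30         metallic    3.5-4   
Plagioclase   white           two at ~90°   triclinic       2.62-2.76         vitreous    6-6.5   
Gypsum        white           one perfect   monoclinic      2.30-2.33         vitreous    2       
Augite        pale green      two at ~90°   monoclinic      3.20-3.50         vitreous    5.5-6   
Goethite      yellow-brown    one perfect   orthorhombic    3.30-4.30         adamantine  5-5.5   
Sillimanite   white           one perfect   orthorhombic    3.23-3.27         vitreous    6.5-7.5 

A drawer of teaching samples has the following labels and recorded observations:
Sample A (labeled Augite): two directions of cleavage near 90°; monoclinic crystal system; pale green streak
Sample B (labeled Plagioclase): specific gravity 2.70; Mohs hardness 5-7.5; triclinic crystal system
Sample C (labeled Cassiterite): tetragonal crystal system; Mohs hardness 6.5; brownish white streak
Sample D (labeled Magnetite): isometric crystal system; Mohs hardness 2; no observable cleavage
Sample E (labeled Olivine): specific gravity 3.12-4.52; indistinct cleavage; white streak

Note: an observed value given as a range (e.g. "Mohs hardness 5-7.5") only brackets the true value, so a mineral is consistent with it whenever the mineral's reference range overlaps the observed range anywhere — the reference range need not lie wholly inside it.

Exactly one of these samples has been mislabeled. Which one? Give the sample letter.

D

Sample A: all recorded properties match Augite.
Sample B: all recorded properties match Plagioclase.
Sample C: all recorded properties match Cassiterite.
Sample D: Magnetite has hardness 5.5-6.5, but the record shows Mohs hardness 2 — this label is wrong.
Sample E: all recorded properties match Olivine.
The mislabeled specimen is D.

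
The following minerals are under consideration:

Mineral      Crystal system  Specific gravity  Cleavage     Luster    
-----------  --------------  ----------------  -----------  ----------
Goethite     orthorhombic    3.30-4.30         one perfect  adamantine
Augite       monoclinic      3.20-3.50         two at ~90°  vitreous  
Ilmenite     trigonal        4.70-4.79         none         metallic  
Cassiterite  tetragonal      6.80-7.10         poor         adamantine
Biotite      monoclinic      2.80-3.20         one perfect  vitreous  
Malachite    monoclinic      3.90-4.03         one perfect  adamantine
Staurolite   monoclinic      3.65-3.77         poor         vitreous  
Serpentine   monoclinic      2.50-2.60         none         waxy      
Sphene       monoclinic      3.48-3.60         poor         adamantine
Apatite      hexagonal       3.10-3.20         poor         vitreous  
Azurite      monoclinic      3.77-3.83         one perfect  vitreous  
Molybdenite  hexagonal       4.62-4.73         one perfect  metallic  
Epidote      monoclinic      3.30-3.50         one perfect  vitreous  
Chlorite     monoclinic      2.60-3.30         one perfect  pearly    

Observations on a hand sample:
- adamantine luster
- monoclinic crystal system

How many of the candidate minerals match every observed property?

Adamantine luster: Goethite, Cassiterite, Malachite, Sphene remain.
Monoclinic crystal system eliminates Goethite, Cassiterite.
Remaining candidates: Malachite, Sphene.
That is 2 minerals.

2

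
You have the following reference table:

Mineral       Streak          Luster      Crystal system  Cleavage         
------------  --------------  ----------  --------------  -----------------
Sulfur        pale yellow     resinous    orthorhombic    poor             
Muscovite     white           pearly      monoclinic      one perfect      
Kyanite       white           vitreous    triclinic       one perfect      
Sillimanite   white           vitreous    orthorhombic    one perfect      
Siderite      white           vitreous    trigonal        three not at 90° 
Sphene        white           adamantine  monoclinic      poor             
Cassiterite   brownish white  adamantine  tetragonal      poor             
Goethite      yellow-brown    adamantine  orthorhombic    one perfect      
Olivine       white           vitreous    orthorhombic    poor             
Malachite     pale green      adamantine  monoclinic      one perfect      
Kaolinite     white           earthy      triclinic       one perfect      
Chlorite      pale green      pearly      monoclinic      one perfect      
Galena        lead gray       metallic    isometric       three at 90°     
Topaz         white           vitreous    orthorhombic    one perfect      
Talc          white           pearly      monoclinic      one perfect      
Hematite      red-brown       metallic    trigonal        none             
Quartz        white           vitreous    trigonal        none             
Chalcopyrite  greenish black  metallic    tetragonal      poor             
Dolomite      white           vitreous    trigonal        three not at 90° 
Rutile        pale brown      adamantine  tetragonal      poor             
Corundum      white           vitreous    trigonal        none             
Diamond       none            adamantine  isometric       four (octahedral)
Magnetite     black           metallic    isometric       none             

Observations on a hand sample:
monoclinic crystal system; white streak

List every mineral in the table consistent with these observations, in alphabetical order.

Muscovite, Sphene, Talc

Monoclinic crystal system: narrows the field to Muscovite, Sphene, Malachite, Chlorite, Talc.
White streak eliminates Malachite, Chlorite.
Consistent with every observation: Muscovite, Sphene, Talc.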